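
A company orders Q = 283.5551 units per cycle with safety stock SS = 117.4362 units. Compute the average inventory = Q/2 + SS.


Q/2 = 141.7775
Avg = 141.7775 + 117.4362 = 259.2138

259.2138 units


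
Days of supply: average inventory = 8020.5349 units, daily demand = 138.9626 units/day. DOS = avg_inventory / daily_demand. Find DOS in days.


DOS = 8020.5349 / 138.9626 = 57.7172

57.7172 days


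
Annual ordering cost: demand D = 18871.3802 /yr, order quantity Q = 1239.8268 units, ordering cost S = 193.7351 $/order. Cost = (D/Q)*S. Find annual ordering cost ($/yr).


Number of orders = D/Q = 15.2210
Cost = 15.2210 * 193.7351 = 2948.8383

2948.8383 $/yr


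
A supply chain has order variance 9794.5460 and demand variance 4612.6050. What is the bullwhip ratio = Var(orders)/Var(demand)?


BW = 9794.5460 / 4612.6050 = 2.1234

2.1234


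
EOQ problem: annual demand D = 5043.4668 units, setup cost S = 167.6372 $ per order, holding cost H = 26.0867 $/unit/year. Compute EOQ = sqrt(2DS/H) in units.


2*D*S = 2 * 5043.4668 * 167.6372 = 1690945.3053
2*D*S/H = 64820.2074
EOQ = sqrt(64820.2074) = 254.5981

254.5981 units


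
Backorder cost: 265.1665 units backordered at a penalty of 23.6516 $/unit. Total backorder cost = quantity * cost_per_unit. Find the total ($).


Total = 265.1665 * 23.6516 = 6271.6120

6271.6120 $


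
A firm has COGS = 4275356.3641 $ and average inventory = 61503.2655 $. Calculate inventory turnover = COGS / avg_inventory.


Turnover = 4275356.3641 / 61503.2655 = 69.5143

69.5143


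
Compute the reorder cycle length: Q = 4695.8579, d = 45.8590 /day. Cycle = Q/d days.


Cycle = 4695.8579 / 45.8590 = 102.3977

102.3977 days


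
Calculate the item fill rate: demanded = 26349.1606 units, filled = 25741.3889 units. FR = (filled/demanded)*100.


FR = 25741.3889 / 26349.1606 * 100 = 97.6934

97.6934%


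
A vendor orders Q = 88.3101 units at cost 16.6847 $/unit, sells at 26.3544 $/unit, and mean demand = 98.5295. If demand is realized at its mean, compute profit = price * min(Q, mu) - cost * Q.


Sales at mu = min(88.3101, 98.5295) = 88.3101
Revenue = 26.3544 * 88.3101 = 2327.3597
Total cost = 16.6847 * 88.3101 = 1473.4275
Profit = 2327.3597 - 1473.4275 = 853.9322

853.9322 $


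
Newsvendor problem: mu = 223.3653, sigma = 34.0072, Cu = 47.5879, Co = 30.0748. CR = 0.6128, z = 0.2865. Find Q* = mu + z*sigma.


CR = Cu/(Cu+Co) = 47.5879/(47.5879+30.0748) = 0.6128
z = 0.2865
Q* = 223.3653 + 0.2865 * 34.0072 = 233.1084

233.1084 units


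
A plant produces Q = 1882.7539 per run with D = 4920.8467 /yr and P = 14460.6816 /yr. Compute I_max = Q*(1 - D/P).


D/P = 0.3403
1 - D/P = 0.6597
I_max = 1882.7539 * 0.6597 = 1242.0688

1242.0688 units


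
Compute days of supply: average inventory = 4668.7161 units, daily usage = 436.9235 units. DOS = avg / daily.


DOS = 4668.7161 / 436.9235 = 10.6854

10.6854 days


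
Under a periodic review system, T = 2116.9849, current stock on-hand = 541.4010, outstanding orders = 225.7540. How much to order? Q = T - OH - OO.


Inventory position = OH + OO = 541.4010 + 225.7540 = 767.1550
Q = 2116.9849 - 767.1550 = 1349.8299

1349.8299 units


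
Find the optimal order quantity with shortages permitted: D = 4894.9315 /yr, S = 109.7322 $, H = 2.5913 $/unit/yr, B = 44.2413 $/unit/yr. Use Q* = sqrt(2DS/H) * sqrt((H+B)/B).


sqrt(2DS/H) = 643.8675
sqrt((H+B)/B) = 1.0289
Q* = 643.8675 * 1.0289 = 662.4555

662.4555 units


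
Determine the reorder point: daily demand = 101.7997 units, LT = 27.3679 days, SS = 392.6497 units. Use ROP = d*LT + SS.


d*LT = 101.7997 * 27.3679 = 2786.0440
ROP = 2786.0440 + 392.6497 = 3178.6937

3178.6937 units


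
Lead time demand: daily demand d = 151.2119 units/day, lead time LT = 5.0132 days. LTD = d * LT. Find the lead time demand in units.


LTD = 151.2119 * 5.0132 = 758.0555

758.0555 units


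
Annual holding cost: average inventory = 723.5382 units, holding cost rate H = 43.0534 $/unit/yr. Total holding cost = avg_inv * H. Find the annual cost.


Cost = 723.5382 * 43.0534 = 31150.7795

31150.7795 $/yr


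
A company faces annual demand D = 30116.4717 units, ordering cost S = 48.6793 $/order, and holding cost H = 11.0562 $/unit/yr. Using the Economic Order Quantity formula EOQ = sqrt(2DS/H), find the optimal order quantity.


2*D*S = 2 * 30116.4717 * 48.6793 = 2932097.5217
2*D*S/H = 265199.3923
EOQ = sqrt(265199.3923) = 514.9751

514.9751 units


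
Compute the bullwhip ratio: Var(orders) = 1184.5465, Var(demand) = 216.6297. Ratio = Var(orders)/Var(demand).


BW = 1184.5465 / 216.6297 = 5.4681

5.4681


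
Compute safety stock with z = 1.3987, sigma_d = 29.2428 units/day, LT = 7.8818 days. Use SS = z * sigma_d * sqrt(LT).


sqrt(LT) = sqrt(7.8818) = 2.8075
SS = 1.3987 * 29.2428 * 2.8075 = 114.8302

114.8302 units


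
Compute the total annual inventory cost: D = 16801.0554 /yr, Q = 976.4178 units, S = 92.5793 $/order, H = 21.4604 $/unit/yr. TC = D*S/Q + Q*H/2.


Ordering cost = D*S/Q = 1592.9963
Holding cost = Q*H/2 = 10477.1583
TC = 1592.9963 + 10477.1583 = 12070.1546

12070.1546 $/yr


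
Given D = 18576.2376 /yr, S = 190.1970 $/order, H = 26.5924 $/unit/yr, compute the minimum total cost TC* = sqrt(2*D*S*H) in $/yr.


2*D*S*H = 187909592.2625
TC* = sqrt(187909592.2625) = 13708.0120

13708.0120 $/yr


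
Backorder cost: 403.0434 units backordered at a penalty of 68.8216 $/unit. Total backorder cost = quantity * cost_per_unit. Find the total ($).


Total = 403.0434 * 68.8216 = 27738.0917

27738.0917 $


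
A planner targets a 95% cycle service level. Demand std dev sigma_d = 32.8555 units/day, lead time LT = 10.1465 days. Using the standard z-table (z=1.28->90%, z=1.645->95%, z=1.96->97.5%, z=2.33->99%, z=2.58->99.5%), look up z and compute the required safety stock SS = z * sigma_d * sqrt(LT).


From the table, SL = 95% corresponds to z = 1.645
sqrt(LT) = sqrt(10.1465) = 3.1854
SS = 1.645 * 32.8555 * 3.1854 = 172.1599

172.1599 units


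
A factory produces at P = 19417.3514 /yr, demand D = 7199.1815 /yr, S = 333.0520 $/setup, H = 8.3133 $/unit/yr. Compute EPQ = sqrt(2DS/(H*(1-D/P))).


1 - D/P = 1 - 0.3708 = 0.6292
H*(1-D/P) = 5.2311
2DS = 4795403.5939
EPQ = sqrt(916717.5413) = 957.4537

957.4537 units


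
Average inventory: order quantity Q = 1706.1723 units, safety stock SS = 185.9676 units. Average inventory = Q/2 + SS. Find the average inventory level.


Q/2 = 853.0861
Avg = 853.0861 + 185.9676 = 1039.0538

1039.0538 units


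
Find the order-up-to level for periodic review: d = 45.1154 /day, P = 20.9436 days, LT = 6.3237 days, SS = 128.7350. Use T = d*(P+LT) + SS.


P + LT = 27.2673
d*(P+LT) = 45.1154 * 27.2673 = 1230.1751
T = 1230.1751 + 128.7350 = 1358.9101

1358.9101 units


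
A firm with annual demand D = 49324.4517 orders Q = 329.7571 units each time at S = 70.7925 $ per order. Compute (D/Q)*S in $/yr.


Number of orders = D/Q = 149.5781
Cost = 149.5781 * 70.7925 = 10589.0101

10589.0101 $/yr


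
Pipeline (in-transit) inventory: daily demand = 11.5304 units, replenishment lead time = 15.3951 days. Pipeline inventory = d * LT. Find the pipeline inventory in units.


Pipeline = 11.5304 * 15.3951 = 177.5117

177.5117 units


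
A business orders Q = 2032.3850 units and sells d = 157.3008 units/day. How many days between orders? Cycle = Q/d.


Cycle = 2032.3850 / 157.3008 = 12.9204

12.9204 days


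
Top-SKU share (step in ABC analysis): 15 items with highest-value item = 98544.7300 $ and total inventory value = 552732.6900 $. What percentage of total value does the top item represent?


Top item = 98544.7300
Total = 552732.6900
Percentage = 98544.7300 / 552732.6900 * 100 = 17.8286

17.8286%


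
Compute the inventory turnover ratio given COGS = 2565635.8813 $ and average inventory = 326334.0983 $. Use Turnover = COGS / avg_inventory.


Turnover = 2565635.8813 / 326334.0983 = 7.8620

7.8620


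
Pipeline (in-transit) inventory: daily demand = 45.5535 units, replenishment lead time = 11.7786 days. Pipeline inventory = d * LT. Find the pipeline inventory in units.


Pipeline = 45.5535 * 11.7786 = 536.5565

536.5565 units


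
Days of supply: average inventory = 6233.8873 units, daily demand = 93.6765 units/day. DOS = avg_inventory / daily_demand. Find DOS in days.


DOS = 6233.8873 / 93.6765 = 66.5470

66.5470 days


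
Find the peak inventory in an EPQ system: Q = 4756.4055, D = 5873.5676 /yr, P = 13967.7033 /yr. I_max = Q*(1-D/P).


D/P = 0.4205
1 - D/P = 0.5795
I_max = 4756.4055 * 0.5795 = 2756.2865

2756.2865 units


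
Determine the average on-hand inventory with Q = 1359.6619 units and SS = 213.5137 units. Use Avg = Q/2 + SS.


Q/2 = 679.8310
Avg = 679.8310 + 213.5137 = 893.3447

893.3447 units


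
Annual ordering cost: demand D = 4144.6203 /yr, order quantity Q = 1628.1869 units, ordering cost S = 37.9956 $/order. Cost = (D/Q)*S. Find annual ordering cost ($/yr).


Number of orders = D/Q = 2.5455
Cost = 2.5455 * 37.9956 = 96.7194

96.7194 $/yr


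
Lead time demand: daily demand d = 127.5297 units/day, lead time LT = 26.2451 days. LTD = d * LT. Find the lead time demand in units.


LTD = 127.5297 * 26.2451 = 3347.0297

3347.0297 units


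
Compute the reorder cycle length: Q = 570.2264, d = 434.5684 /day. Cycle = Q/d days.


Cycle = 570.2264 / 434.5684 = 1.3122

1.3122 days


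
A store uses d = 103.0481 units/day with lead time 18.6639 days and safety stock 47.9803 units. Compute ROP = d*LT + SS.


d*LT = 103.0481 * 18.6639 = 1923.2794
ROP = 1923.2794 + 47.9803 = 1971.2597

1971.2597 units


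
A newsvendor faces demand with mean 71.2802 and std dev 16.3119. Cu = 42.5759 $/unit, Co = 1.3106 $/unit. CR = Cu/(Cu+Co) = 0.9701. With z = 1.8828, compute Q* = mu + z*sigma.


CR = Cu/(Cu+Co) = 42.5759/(42.5759+1.3106) = 0.9701
z = 1.8828
Q* = 71.2802 + 1.8828 * 16.3119 = 101.9922

101.9922 units


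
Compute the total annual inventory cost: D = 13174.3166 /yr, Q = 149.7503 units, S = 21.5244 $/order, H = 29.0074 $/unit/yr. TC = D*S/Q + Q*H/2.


Ordering cost = D*S/Q = 1893.6140
Holding cost = Q*H/2 = 2171.9334
TC = 1893.6140 + 2171.9334 = 4065.5474

4065.5474 $/yr


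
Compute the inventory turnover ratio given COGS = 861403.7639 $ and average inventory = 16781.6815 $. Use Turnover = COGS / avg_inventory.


Turnover = 861403.7639 / 16781.6815 = 51.3300

51.3300


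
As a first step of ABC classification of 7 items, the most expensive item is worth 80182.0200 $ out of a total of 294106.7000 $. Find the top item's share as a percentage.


Top item = 80182.0200
Total = 294106.7000
Percentage = 80182.0200 / 294106.7000 * 100 = 27.2629

27.2629%


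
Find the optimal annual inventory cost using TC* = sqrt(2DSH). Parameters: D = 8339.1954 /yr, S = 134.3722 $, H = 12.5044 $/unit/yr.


2*D*S*H = 28023761.6963
TC* = sqrt(28023761.6963) = 5293.7474

5293.7474 $/yr


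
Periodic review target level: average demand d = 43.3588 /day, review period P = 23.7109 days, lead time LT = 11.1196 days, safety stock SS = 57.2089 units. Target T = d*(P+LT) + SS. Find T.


P + LT = 34.8305
d*(P+LT) = 43.3588 * 34.8305 = 1510.2087
T = 1510.2087 + 57.2089 = 1567.4176

1567.4176 units


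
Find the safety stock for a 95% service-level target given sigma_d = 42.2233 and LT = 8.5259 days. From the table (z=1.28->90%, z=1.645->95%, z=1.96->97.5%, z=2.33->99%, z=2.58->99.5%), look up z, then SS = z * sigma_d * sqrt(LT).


From the table, SL = 95% corresponds to z = 1.645
sqrt(LT) = sqrt(8.5259) = 2.9199
SS = 1.645 * 42.2233 * 2.9199 = 202.8095

202.8095 units


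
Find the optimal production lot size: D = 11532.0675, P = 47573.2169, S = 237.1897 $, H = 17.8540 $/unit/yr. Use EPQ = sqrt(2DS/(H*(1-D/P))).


1 - D/P = 1 - 0.2424 = 0.7576
H*(1-D/P) = 13.5261
2DS = 5470575.2614
EPQ = sqrt(404446.7533) = 635.9613

635.9613 units


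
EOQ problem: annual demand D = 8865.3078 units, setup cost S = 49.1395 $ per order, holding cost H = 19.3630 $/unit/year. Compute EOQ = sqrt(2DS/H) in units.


2*D*S = 2 * 8865.3078 * 49.1395 = 871273.5853
2*D*S/H = 44996.8282
EOQ = sqrt(44996.8282) = 212.1246

212.1246 units


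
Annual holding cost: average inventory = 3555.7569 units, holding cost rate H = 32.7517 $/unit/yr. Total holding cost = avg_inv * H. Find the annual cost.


Cost = 3555.7569 * 32.7517 = 116457.0833

116457.0833 $/yr


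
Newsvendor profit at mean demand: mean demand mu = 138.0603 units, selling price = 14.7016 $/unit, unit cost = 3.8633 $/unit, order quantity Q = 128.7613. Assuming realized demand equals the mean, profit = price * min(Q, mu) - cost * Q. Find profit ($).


Sales at mu = min(128.7613, 138.0603) = 128.7613
Revenue = 14.7016 * 128.7613 = 1892.9971
Total cost = 3.8633 * 128.7613 = 497.4435
Profit = 1892.9971 - 497.4435 = 1395.5536

1395.5536 $


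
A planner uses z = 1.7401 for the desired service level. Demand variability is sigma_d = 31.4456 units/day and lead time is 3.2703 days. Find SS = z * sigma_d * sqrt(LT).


sqrt(LT) = sqrt(3.2703) = 1.8084
SS = 1.7401 * 31.4456 * 1.8084 = 98.9528

98.9528 units


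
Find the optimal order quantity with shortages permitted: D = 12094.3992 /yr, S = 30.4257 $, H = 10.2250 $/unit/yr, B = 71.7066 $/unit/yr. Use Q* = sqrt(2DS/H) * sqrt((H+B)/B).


sqrt(2DS/H) = 268.2846
sqrt((H+B)/B) = 1.0689
Q* = 268.2846 * 1.0689 = 286.7754

286.7754 units


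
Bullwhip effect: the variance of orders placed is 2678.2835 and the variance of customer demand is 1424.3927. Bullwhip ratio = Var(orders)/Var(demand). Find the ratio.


BW = 2678.2835 / 1424.3927 = 1.8803

1.8803


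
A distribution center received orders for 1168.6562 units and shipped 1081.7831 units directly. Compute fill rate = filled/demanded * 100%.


FR = 1081.7831 / 1168.6562 * 100 = 92.5664

92.5664%


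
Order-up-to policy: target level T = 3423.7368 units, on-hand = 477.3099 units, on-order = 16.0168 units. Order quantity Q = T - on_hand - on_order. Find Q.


Inventory position = OH + OO = 477.3099 + 16.0168 = 493.3267
Q = 3423.7368 - 493.3267 = 2930.4101

2930.4101 units


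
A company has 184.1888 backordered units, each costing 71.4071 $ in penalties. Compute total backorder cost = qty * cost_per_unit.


Total = 184.1888 * 71.4071 = 13152.3881

13152.3881 $


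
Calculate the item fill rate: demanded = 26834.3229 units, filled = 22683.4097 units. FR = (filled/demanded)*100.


FR = 22683.4097 / 26834.3229 * 100 = 84.5313

84.5313%


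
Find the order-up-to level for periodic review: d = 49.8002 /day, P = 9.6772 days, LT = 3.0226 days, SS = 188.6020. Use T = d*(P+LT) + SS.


P + LT = 12.6998
d*(P+LT) = 49.8002 * 12.6998 = 632.4526
T = 632.4526 + 188.6020 = 821.0546

821.0546 units


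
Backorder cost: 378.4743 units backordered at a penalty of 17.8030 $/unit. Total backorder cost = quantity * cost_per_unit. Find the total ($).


Total = 378.4743 * 17.8030 = 6737.9780

6737.9780 $


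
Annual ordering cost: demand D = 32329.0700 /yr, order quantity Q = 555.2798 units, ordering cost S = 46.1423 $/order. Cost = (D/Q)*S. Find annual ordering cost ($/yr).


Number of orders = D/Q = 58.2212
Cost = 58.2212 * 46.1423 = 2686.4612

2686.4612 $/yr


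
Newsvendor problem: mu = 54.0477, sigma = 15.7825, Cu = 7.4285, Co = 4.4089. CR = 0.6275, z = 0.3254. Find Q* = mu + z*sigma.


CR = Cu/(Cu+Co) = 7.4285/(7.4285+4.4089) = 0.6275
z = 0.3254
Q* = 54.0477 + 0.3254 * 15.7825 = 59.1833

59.1833 units


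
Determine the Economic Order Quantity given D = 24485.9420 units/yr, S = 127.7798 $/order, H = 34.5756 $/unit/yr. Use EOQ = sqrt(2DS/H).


2*D*S = 2 * 24485.9420 * 127.7798 = 6257617.5431
2*D*S/H = 180983.6284
EOQ = sqrt(180983.6284) = 425.4217

425.4217 units


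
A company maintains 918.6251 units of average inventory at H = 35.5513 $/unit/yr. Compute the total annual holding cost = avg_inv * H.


Cost = 918.6251 * 35.5513 = 32658.3165

32658.3165 $/yr


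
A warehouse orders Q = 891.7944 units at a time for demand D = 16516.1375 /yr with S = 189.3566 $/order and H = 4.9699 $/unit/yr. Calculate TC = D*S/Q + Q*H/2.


Ordering cost = D*S/Q = 3506.9066
Holding cost = Q*H/2 = 2216.0645
TC = 3506.9066 + 2216.0645 = 5722.9711

5722.9711 $/yr


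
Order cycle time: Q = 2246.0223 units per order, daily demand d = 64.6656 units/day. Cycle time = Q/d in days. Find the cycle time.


Cycle = 2246.0223 / 64.6656 = 34.7329

34.7329 days


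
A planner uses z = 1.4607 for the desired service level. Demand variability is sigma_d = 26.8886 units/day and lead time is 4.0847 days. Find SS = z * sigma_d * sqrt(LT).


sqrt(LT) = sqrt(4.0847) = 2.0211
SS = 1.4607 * 26.8886 * 2.0211 = 79.3797

79.3797 units


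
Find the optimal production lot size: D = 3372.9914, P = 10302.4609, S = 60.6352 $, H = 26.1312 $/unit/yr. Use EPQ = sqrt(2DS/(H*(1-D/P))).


1 - D/P = 1 - 0.3274 = 0.6726
H*(1-D/P) = 17.5759
2DS = 409044.0163
EPQ = sqrt(23272.9629) = 152.5548

152.5548 units


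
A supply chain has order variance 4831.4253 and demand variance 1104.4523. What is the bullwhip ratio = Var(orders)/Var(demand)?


BW = 4831.4253 / 1104.4523 = 4.3745

4.3745


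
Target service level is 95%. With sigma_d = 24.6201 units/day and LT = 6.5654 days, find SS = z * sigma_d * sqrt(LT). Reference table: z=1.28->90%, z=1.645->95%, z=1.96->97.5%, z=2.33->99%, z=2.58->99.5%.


From the table, SL = 95% corresponds to z = 1.645
sqrt(LT) = sqrt(6.5654) = 2.5623
SS = 1.645 * 24.6201 * 2.5623 = 103.7735

103.7735 units


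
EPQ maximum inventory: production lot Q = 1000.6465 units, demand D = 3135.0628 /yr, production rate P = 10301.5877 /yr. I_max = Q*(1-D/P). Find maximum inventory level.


D/P = 0.3043
1 - D/P = 0.6957
I_max = 1000.6465 * 0.6957 = 696.1216

696.1216 units


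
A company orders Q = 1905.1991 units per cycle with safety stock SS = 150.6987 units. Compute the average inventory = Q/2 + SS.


Q/2 = 952.5996
Avg = 952.5996 + 150.6987 = 1103.2983

1103.2983 units


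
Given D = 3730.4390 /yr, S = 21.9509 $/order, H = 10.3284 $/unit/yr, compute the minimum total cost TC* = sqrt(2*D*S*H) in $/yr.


2*D*S*H = 1691512.9178
TC* = sqrt(1691512.9178) = 1300.5818

1300.5818 $/yr


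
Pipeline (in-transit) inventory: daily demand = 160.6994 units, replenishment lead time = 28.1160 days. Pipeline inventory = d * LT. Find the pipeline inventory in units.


Pipeline = 160.6994 * 28.1160 = 4518.2243

4518.2243 units


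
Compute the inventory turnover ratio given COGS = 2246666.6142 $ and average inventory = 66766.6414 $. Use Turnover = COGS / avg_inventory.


Turnover = 2246666.6142 / 66766.6414 = 33.6495

33.6495


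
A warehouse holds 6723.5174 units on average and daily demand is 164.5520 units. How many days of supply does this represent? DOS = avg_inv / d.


DOS = 6723.5174 / 164.5520 = 40.8595

40.8595 days


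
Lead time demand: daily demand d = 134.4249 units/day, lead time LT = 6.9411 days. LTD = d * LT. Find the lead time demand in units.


LTD = 134.4249 * 6.9411 = 933.0567

933.0567 units


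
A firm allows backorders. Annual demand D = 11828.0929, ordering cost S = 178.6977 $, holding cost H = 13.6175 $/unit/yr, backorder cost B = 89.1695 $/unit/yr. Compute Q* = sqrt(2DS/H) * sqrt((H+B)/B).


sqrt(2DS/H) = 557.1641
sqrt((H+B)/B) = 1.0736
Q* = 557.1641 * 1.0736 = 598.1968

598.1968 units


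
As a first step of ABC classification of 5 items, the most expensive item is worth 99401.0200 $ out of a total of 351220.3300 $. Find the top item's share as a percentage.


Top item = 99401.0200
Total = 351220.3300
Percentage = 99401.0200 / 351220.3300 * 100 = 28.3016

28.3016%


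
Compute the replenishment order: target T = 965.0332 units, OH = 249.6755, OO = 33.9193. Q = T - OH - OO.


Inventory position = OH + OO = 249.6755 + 33.9193 = 283.5948
Q = 965.0332 - 283.5948 = 681.4384

681.4384 units


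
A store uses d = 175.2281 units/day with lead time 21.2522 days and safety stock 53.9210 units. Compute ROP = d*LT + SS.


d*LT = 175.2281 * 21.2522 = 3723.9826
ROP = 3723.9826 + 53.9210 = 3777.9036

3777.9036 units


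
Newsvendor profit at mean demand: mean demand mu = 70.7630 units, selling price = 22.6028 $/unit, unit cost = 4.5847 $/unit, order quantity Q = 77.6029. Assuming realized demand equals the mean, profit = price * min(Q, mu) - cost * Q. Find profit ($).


Sales at mu = min(77.6029, 70.7630) = 70.7630
Revenue = 22.6028 * 70.7630 = 1599.4419
Total cost = 4.5847 * 77.6029 = 355.7860
Profit = 1599.4419 - 355.7860 = 1243.6559

1243.6559 $


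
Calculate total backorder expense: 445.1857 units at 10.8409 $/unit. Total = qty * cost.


Total = 445.1857 * 10.8409 = 4826.2137

4826.2137 $


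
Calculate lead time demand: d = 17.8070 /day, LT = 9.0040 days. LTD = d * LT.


LTD = 17.8070 * 9.0040 = 160.3342

160.3342 units


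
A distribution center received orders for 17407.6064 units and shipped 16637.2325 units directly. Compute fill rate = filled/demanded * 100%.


FR = 16637.2325 / 17407.6064 * 100 = 95.5745

95.5745%


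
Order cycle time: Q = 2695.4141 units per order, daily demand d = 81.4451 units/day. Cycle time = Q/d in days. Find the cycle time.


Cycle = 2695.4141 / 81.4451 = 33.0949

33.0949 days


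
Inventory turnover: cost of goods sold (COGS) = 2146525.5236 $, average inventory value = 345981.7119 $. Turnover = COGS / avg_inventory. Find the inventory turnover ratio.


Turnover = 2146525.5236 / 345981.7119 = 6.2042

6.2042


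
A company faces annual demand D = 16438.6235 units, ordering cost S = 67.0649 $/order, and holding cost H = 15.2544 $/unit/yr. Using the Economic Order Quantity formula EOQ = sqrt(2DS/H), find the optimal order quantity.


2*D*S = 2 * 16438.6235 * 67.0649 = 2204909.2823
2*D*S/H = 144542.5112
EOQ = sqrt(144542.5112) = 380.1875

380.1875 units


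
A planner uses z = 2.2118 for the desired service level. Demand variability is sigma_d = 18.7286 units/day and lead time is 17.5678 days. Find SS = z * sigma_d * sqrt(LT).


sqrt(LT) = sqrt(17.5678) = 4.1914
SS = 2.2118 * 18.7286 * 4.1914 = 173.6240

173.6240 units


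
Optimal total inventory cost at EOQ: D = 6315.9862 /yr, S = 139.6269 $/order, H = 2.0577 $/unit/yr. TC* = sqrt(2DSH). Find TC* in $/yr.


2*D*S*H = 3629295.4278
TC* = sqrt(3629295.4278) = 1905.0710

1905.0710 $/yr


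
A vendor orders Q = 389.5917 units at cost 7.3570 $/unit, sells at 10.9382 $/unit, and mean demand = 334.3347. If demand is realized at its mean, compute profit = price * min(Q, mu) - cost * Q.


Sales at mu = min(389.5917, 334.3347) = 334.3347
Revenue = 10.9382 * 334.3347 = 3657.0198
Total cost = 7.3570 * 389.5917 = 2866.2261
Profit = 3657.0198 - 2866.2261 = 790.7937

790.7937 $


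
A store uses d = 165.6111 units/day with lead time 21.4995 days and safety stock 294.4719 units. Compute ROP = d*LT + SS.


d*LT = 165.6111 * 21.4995 = 3560.5558
ROP = 3560.5558 + 294.4719 = 3855.0277

3855.0277 units


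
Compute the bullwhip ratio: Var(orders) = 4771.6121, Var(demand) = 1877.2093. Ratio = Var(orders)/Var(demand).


BW = 4771.6121 / 1877.2093 = 2.5419

2.5419


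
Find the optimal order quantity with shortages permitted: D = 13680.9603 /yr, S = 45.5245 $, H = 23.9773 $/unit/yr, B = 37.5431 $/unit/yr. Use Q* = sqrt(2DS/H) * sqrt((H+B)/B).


sqrt(2DS/H) = 227.9270
sqrt((H+B)/B) = 1.2801
Q* = 227.9270 * 1.2801 = 291.7697

291.7697 units


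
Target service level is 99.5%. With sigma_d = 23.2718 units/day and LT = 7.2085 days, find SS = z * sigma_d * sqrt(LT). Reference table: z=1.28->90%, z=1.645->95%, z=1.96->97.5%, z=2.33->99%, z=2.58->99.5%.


From the table, SL = 99.5% corresponds to z = 2.58
sqrt(LT) = sqrt(7.2085) = 2.6849
SS = 2.58 * 23.2718 * 2.6849 = 161.2026

161.2026 units


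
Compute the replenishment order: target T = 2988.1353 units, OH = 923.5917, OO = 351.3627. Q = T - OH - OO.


Inventory position = OH + OO = 923.5917 + 351.3627 = 1274.9544
Q = 2988.1353 - 1274.9544 = 1713.1809

1713.1809 units


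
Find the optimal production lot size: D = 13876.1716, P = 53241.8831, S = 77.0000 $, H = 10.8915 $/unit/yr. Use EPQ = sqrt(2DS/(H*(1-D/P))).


1 - D/P = 1 - 0.2606 = 0.7394
H*(1-D/P) = 8.0529
2DS = 2136930.4264
EPQ = sqrt(265361.5463) = 515.1326

515.1326 units


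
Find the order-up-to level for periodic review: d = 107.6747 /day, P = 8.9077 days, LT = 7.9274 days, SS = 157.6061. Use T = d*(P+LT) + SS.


P + LT = 16.8351
d*(P+LT) = 107.6747 * 16.8351 = 1812.7143
T = 1812.7143 + 157.6061 = 1970.3204

1970.3204 units


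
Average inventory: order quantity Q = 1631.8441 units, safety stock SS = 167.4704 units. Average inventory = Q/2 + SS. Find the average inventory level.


Q/2 = 815.9221
Avg = 815.9221 + 167.4704 = 983.3925

983.3925 units


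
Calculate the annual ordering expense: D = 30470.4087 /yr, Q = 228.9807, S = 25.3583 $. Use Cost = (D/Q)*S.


Number of orders = D/Q = 133.0698
Cost = 133.0698 * 25.3583 = 3374.4231

3374.4231 $/yr


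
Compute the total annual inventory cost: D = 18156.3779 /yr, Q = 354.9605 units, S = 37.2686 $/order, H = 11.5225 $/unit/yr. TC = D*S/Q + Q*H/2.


Ordering cost = D*S/Q = 1906.3045
Holding cost = Q*H/2 = 2045.0162
TC = 1906.3045 + 2045.0162 = 3951.3206

3951.3206 $/yr


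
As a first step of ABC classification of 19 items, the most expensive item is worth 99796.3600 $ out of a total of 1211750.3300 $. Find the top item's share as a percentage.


Top item = 99796.3600
Total = 1211750.3300
Percentage = 99796.3600 / 1211750.3300 * 100 = 8.2357

8.2357%


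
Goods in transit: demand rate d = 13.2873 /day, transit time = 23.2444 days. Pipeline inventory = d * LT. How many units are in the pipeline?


Pipeline = 13.2873 * 23.2444 = 308.8553

308.8553 units


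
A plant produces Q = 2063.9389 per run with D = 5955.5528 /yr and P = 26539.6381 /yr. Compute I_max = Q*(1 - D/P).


D/P = 0.2244
1 - D/P = 0.7756
I_max = 2063.9389 * 0.7756 = 1600.7865

1600.7865 units


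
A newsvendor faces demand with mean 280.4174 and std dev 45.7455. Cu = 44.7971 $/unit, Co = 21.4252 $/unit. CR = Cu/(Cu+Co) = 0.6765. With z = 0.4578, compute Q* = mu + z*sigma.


CR = Cu/(Cu+Co) = 44.7971/(44.7971+21.4252) = 0.6765
z = 0.4578
Q* = 280.4174 + 0.4578 * 45.7455 = 301.3597

301.3597 units


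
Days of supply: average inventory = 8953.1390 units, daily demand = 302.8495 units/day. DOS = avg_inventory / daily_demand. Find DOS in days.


DOS = 8953.1390 / 302.8495 = 29.5630

29.5630 days


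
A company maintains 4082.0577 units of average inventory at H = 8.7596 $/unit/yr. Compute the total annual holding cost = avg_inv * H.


Cost = 4082.0577 * 8.7596 = 35757.1926

35757.1926 $/yr


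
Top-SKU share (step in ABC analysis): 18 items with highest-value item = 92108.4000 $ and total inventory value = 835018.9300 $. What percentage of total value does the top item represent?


Top item = 92108.4000
Total = 835018.9300
Percentage = 92108.4000 / 835018.9300 * 100 = 11.0307

11.0307%


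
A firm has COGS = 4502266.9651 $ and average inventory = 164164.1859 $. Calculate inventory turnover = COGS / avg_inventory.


Turnover = 4502266.9651 / 164164.1859 = 27.4254

27.4254


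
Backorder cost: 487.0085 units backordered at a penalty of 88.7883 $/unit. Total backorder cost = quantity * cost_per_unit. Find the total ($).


Total = 487.0085 * 88.7883 = 43240.6568

43240.6568 $


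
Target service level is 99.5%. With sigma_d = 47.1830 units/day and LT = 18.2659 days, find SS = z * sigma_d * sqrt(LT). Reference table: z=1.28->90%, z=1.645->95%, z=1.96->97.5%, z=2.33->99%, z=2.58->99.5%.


From the table, SL = 99.5% corresponds to z = 2.58
sqrt(LT) = sqrt(18.2659) = 4.2739
SS = 2.58 * 47.1830 * 4.2739 = 520.2664

520.2664 units


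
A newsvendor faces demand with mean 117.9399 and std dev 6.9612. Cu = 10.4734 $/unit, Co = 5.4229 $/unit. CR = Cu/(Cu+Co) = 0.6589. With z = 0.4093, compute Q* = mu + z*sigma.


CR = Cu/(Cu+Co) = 10.4734/(10.4734+5.4229) = 0.6589
z = 0.4093
Q* = 117.9399 + 0.4093 * 6.9612 = 120.7891

120.7891 units


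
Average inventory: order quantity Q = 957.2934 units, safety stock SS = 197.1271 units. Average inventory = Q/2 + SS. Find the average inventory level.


Q/2 = 478.6467
Avg = 478.6467 + 197.1271 = 675.7738

675.7738 units


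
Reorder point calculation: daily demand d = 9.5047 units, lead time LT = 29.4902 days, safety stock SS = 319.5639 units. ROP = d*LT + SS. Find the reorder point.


d*LT = 9.5047 * 29.4902 = 280.2955
ROP = 280.2955 + 319.5639 = 599.8594

599.8594 units


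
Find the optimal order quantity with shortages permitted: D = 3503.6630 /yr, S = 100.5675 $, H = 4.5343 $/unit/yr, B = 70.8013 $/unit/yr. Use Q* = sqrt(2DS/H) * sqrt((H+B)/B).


sqrt(2DS/H) = 394.2302
sqrt((H+B)/B) = 1.0315
Q* = 394.2302 * 1.0315 = 406.6580

406.6580 units


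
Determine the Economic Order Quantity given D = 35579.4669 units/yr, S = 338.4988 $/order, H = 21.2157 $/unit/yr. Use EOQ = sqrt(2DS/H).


2*D*S = 2 * 35579.4669 * 338.4988 = 24087213.7006
2*D*S/H = 1135348.5249
EOQ = sqrt(1135348.5249) = 1065.5273

1065.5273 units


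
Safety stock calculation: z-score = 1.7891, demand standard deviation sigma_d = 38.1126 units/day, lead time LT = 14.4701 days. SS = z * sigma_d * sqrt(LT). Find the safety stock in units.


sqrt(LT) = sqrt(14.4701) = 3.8040
SS = 1.7891 * 38.1126 * 3.8040 = 259.3815

259.3815 units


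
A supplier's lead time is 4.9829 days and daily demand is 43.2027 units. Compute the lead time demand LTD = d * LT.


LTD = 43.2027 * 4.9829 = 215.2747

215.2747 units


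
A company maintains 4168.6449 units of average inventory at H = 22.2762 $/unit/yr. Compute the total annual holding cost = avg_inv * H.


Cost = 4168.6449 * 22.2762 = 92861.5675

92861.5675 $/yr


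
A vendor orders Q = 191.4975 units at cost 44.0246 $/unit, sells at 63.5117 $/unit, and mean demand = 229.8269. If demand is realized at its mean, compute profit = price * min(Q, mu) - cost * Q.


Sales at mu = min(191.4975, 229.8269) = 191.4975
Revenue = 63.5117 * 191.4975 = 12162.3318
Total cost = 44.0246 * 191.4975 = 8430.6008
Profit = 12162.3318 - 8430.6008 = 3731.7309

3731.7309 $


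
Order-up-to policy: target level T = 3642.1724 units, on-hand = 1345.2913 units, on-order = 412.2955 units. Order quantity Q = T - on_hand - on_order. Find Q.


Inventory position = OH + OO = 1345.2913 + 412.2955 = 1757.5868
Q = 3642.1724 - 1757.5868 = 1884.5856

1884.5856 units


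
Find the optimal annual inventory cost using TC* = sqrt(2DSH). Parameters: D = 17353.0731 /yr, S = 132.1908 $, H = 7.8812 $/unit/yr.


2*D*S*H = 36157631.2609
TC* = sqrt(36157631.2609) = 6013.1216

6013.1216 $/yr


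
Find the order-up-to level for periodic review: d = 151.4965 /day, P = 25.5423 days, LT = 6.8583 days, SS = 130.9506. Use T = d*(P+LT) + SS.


P + LT = 32.4006
d*(P+LT) = 151.4965 * 32.4006 = 4908.5775
T = 4908.5775 + 130.9506 = 5039.5281

5039.5281 units


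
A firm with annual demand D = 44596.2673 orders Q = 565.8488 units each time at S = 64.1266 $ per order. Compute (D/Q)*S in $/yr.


Number of orders = D/Q = 78.8130
Cost = 78.8130 * 64.1266 = 5054.0127

5054.0127 $/yr


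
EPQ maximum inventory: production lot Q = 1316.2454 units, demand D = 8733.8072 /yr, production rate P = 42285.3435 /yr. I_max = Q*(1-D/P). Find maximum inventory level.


D/P = 0.2065
1 - D/P = 0.7935
I_max = 1316.2454 * 0.7935 = 1044.3821

1044.3821 units


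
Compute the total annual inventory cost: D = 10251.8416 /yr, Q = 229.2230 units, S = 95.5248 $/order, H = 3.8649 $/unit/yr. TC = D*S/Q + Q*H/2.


Ordering cost = D*S/Q = 4272.2812
Holding cost = Q*H/2 = 442.9620
TC = 4272.2812 + 442.9620 = 4715.2432

4715.2432 $/yr


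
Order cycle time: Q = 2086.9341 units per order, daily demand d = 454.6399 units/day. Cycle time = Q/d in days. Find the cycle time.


Cycle = 2086.9341 / 454.6399 = 4.5903

4.5903 days


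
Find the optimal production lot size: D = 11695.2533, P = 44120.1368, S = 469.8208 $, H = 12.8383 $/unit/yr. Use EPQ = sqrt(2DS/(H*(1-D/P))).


1 - D/P = 1 - 0.2651 = 0.7349
H*(1-D/P) = 9.4352
2DS = 10989346.5232
EPQ = sqrt(1164723.3286) = 1079.2235

1079.2235 units


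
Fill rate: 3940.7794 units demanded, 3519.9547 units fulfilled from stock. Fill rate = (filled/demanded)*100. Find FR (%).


FR = 3519.9547 / 3940.7794 * 100 = 89.3213

89.3213%


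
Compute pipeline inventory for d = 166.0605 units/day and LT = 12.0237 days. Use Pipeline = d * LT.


Pipeline = 166.0605 * 12.0237 = 1996.6616

1996.6616 units


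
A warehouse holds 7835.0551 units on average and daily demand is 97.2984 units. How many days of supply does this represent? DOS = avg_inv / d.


DOS = 7835.0551 / 97.2984 = 80.5260

80.5260 days


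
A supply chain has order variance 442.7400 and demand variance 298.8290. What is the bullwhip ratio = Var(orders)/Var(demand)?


BW = 442.7400 / 298.8290 = 1.4816

1.4816


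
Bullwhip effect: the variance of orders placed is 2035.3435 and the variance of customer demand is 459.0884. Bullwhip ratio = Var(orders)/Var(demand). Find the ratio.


BW = 2035.3435 / 459.0884 = 4.4334

4.4334


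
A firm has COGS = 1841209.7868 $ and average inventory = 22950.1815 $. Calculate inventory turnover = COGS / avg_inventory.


Turnover = 1841209.7868 / 22950.1815 = 80.2264

80.2264


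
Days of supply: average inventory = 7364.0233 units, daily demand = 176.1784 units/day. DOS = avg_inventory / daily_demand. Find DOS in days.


DOS = 7364.0233 / 176.1784 = 41.7987

41.7987 days


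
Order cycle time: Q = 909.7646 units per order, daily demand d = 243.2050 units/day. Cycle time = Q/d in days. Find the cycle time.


Cycle = 909.7646 / 243.2050 = 3.7407

3.7407 days


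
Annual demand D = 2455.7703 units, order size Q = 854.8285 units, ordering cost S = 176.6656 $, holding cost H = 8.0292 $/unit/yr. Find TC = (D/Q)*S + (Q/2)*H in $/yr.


Ordering cost = D*S/Q = 507.5289
Holding cost = Q*H/2 = 3431.7945
TC = 507.5289 + 3431.7945 = 3939.3234

3939.3234 $/yr


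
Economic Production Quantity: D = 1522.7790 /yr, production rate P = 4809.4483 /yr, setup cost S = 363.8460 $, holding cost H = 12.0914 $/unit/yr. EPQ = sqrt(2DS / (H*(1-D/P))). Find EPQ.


1 - D/P = 1 - 0.3166 = 0.6834
H*(1-D/P) = 8.2630
2DS = 1108114.0961
EPQ = sqrt(134105.6710) = 366.2044

366.2044 units


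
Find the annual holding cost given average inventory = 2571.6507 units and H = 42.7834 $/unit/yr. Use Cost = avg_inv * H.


Cost = 2571.6507 * 42.7834 = 110023.9606

110023.9606 $/yr


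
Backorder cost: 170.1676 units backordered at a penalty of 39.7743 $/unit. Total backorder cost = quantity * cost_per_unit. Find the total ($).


Total = 170.1676 * 39.7743 = 6768.2972

6768.2972 $


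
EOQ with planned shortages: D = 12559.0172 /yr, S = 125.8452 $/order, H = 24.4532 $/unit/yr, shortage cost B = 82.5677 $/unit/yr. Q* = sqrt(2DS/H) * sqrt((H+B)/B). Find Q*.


sqrt(2DS/H) = 359.5368
sqrt((H+B)/B) = 1.1385
Q* = 359.5368 * 1.1385 = 409.3290

409.3290 units


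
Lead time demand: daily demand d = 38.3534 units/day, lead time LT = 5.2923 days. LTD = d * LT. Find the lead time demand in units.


LTD = 38.3534 * 5.2923 = 202.9777

202.9777 units


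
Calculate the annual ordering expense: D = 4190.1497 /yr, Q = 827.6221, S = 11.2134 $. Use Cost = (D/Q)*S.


Number of orders = D/Q = 5.0629
Cost = 5.0629 * 11.2134 = 56.7721

56.7721 $/yr


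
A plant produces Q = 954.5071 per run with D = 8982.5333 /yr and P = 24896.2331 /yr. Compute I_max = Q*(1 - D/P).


D/P = 0.3608
1 - D/P = 0.6392
I_max = 954.5071 * 0.6392 = 610.1220

610.1220 units


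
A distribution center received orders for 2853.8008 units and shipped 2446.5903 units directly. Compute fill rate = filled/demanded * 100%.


FR = 2446.5903 / 2853.8008 * 100 = 85.7309

85.7309%


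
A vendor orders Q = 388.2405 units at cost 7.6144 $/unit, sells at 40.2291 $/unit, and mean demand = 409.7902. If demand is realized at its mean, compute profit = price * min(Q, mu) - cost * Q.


Sales at mu = min(388.2405, 409.7902) = 388.2405
Revenue = 40.2291 * 388.2405 = 15618.5659
Total cost = 7.6144 * 388.2405 = 2956.2185
Profit = 15618.5659 - 2956.2185 = 12662.3474

12662.3474 $


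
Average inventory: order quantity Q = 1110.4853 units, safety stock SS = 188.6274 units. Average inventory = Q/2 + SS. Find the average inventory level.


Q/2 = 555.2427
Avg = 555.2427 + 188.6274 = 743.8700

743.8700 units


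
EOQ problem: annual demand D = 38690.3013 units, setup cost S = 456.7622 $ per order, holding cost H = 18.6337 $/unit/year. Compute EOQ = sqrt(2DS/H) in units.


2*D*S = 2 * 38690.3013 * 456.7622 = 35344534.2809
2*D*S/H = 1896807.0904
EOQ = sqrt(1896807.0904) = 1377.2462

1377.2462 units


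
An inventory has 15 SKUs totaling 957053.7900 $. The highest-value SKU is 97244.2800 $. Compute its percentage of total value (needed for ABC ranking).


Top item = 97244.2800
Total = 957053.7900
Percentage = 97244.2800 / 957053.7900 * 100 = 10.1608

10.1608%


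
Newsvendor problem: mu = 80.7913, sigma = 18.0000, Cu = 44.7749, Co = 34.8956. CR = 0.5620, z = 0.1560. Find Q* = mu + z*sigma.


CR = Cu/(Cu+Co) = 44.7749/(44.7749+34.8956) = 0.5620
z = 0.1560
Q* = 80.7913 + 0.1560 * 18.0000 = 83.5993

83.5993 units


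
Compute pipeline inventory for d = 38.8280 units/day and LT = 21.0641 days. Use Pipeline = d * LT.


Pipeline = 38.8280 * 21.0641 = 817.8769

817.8769 units


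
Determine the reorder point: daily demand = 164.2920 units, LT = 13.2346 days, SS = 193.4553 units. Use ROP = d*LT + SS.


d*LT = 164.2920 * 13.2346 = 2174.3389
ROP = 2174.3389 + 193.4553 = 2367.7942

2367.7942 units


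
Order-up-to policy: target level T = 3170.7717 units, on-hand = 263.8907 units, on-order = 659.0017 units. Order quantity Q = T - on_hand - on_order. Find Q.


Inventory position = OH + OO = 263.8907 + 659.0017 = 922.8924
Q = 3170.7717 - 922.8924 = 2247.8793

2247.8793 units


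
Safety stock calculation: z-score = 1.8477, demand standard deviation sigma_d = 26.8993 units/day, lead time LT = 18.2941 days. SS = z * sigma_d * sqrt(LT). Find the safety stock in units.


sqrt(LT) = sqrt(18.2941) = 4.2772
SS = 1.8477 * 26.8993 * 4.2772 = 212.5827

212.5827 units


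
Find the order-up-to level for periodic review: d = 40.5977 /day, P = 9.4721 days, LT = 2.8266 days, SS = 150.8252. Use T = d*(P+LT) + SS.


P + LT = 12.2987
d*(P+LT) = 40.5977 * 12.2987 = 499.2989
T = 499.2989 + 150.8252 = 650.1241

650.1241 units


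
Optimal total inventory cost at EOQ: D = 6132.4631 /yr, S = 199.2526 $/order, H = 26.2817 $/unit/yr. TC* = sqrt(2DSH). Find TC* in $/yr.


2*D*S*H = 64227702.9410
TC* = sqrt(64227702.9410) = 8014.2188

8014.2188 $/yr


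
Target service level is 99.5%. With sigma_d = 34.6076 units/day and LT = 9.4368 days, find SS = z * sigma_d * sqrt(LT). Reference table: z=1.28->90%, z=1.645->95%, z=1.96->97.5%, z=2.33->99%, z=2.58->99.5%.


From the table, SL = 99.5% corresponds to z = 2.58
sqrt(LT) = sqrt(9.4368) = 3.0719
SS = 2.58 * 34.6076 * 3.0719 = 274.2860

274.2860 units


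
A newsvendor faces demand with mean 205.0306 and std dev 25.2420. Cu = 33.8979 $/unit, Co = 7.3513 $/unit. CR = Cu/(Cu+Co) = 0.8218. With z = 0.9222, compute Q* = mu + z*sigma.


CR = Cu/(Cu+Co) = 33.8979/(33.8979+7.3513) = 0.8218
z = 0.9222
Q* = 205.0306 + 0.9222 * 25.2420 = 228.3088

228.3088 units


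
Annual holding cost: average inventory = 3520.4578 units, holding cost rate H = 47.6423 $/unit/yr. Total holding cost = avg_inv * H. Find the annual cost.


Cost = 3520.4578 * 47.6423 = 167722.7066

167722.7066 $/yr
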